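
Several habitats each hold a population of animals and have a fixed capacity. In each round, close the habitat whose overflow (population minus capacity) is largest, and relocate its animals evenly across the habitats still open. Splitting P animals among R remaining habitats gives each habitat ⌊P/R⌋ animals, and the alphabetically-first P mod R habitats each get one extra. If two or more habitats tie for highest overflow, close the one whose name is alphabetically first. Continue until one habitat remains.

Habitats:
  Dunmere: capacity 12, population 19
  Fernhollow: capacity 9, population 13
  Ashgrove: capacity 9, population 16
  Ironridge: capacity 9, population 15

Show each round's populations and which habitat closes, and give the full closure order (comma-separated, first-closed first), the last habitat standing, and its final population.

Closure order: Ashgrove, Dunmere, Ironridge
Last habitat: Fernhollow with 63 animals

Round 1: Ashgrove=16 Dunmere=19 Fernhollow=13 Ironridge=15 → close Ashgrove (overflow 7)
  16÷3 = 5 each, +1 to first 1
Round 2: Dunmere=25 Fernhollow=18 Ironridge=20 → close Dunmere (overflow 13)
  25÷2 = 12 each, +1 to first 1
Round 3: Fernhollow=31 Ironridge=32 → close Ironridge (overflow 23)
  32÷1 = 32 each, +1 to first 0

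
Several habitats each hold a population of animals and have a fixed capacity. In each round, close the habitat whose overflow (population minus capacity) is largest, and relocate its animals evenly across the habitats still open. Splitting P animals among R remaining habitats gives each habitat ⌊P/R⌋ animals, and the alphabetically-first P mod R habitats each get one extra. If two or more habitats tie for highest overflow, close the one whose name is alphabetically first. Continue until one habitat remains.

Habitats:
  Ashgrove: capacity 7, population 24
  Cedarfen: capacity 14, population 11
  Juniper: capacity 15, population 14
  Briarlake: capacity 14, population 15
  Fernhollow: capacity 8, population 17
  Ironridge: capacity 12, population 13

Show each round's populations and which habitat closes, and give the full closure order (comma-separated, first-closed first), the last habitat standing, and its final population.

Round 1: Ashgrove=24 Briarlake=15 Cedarfen=11 Fernhollow=17 Ironridge=13 Juniper=14 → close Ashgrove (overflow 17)
  24÷5 = 4 each, +1 to first 4
Round 2: Briarlake=20 Cedarfen=16 Fernhollow=22 Ironridge=18 Juniper=18 → close Fernhollow (overflow 14)
  22÷4 = 5 each, +1 to first 2
Round 3: Briarlake=26 Cedarfen=22 Ironridge=23 Juniper=23 → close Briarlake (overflow 12)
  26÷3 = 8 each, +1 to first 2
Round 4: Cedarfen=31 Ironridge=32 Juniper=31 → close Ironridge (overflow 20)
  32÷2 = 16 each, +1 to first 0
Round 5: Cedarfen=47 Juniper=47 → close Cedarfen (overflow 33)
  47÷1 = 47 each, +1 to first 0

Closure order: Ashgrove, Fernhollow, Briarlake, Ironridge, Cedarfen
Last habitat: Juniper with 94 animals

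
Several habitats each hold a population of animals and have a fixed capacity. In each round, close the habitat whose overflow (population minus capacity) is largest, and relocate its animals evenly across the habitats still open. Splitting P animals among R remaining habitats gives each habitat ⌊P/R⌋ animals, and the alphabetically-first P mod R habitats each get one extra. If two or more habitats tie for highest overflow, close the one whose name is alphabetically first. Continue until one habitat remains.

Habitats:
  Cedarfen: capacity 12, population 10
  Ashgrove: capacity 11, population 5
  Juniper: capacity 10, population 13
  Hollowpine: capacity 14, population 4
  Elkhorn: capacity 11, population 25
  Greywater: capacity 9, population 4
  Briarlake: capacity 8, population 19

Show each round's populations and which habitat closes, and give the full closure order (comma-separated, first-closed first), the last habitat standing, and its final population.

Round 1: Ashgrove=5 Briarlake=19 Cedarfen=10 Elkhorn=25 Greywater=4 Hollowpine=4 Juniper=13 → close Elkhorn (overflow 14)
  25÷6 = 4 each, +1 to first 1
Round 2: Ashgrove=10 Briarlake=23 Cedarfen=14 Greywater=8 Hollowpine=8 Juniper=17 → close Briarlake (overflow 15)
  23÷5 = 4 each, +1 to first 3
Round 3: Ashgrove=15 Cedarfen=19 Greywater=13 Hollowpine=12 Juniper=21 → close Juniper (overflow 11)
  21÷4 = 5 each, +1 to first 1
Round 4: Ashgrove=21 Cedarfen=24 Greywater=18 Hollowpine=17 → close Cedarfen (overflow 12)
  24÷3 = 8 each, +1 to first 0
Round 5: Ashgrove=29 Greywater=26 Hollowpine=25 → close Ashgrove (overflow 18)
  29÷2 = 14 each, +1 to first 1
Round 6: Greywater=41 Hollowpine=39 → close Greywater (overflow 32)
  41÷1 = 41 each, +1 to first 0

Closure order: Elkhorn, Briarlake, Juniper, Cedarfen, Ashgrove, Greywater
Last habitat: Hollowpine with 80 animals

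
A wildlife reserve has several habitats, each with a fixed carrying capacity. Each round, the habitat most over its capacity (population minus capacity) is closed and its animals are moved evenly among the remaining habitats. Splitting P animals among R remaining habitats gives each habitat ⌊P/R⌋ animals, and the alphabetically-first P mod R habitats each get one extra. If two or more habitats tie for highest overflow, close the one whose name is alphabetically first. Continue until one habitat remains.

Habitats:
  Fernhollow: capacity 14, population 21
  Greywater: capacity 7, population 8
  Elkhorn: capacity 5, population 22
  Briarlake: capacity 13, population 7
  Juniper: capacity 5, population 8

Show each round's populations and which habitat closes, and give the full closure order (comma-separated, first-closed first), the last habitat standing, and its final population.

Closure order: Elkhorn, Fernhollow, Juniper, Greywater
Last habitat: Briarlake with 66 animals

Round 1: Briarlake=7 Elkhorn=22 Fernhollow=21 Greywater=8 Juniper=8 → close Elkhorn (overflow 17)
  22÷4 = 5 each, +1 to first 2
Round 2: Briarlake=13 Fernhollow=27 Greywater=13 Juniper=13 → close Fernhollow (overflow 13)
  27÷3 = 9 each, +1 to first 0
Round 3: Briarlake=22 Greywater=22 Juniper=22 → close Juniper (overflow 17)
  22÷2 = 11 each, +1 to first 0
Round 4: Briarlake=33 Greywater=33 → close Greywater (overflow 26)
  33÷1 = 33 each, +1 to first 0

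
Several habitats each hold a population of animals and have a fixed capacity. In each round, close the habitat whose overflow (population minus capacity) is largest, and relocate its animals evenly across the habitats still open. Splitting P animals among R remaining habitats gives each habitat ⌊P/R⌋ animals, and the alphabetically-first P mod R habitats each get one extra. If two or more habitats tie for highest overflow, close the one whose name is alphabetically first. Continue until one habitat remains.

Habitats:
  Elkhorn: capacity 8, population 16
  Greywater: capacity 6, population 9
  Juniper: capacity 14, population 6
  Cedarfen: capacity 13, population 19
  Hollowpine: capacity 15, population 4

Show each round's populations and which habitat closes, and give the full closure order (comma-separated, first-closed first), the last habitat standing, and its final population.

Closure order: Elkhorn, Cedarfen, Greywater, Juniper
Last habitat: Hollowpine with 54 animals

Round 1: Cedarfen=19 Elkhorn=16 Greywater=9 Hollowpine=4 Juniper=6 → close Elkhorn (overflow 8)
  16÷4 = 4 each, +1 to first 0
Round 2: Cedarfen=23 Greywater=13 Hollowpine=8 Juniper=10 → close Cedarfen (overflow 10)
  23÷3 = 7 each, +1 to first 2
Round 3: Greywater=21 Hollowpine=16 Juniper=17 → close Greywater (overflow 15)
  21÷2 = 10 each, +1 to first 1
Round 4: Hollowpine=27 Juniper=27 → close Juniper (overflow 13)
  27÷1 = 27 each, +1 to first 0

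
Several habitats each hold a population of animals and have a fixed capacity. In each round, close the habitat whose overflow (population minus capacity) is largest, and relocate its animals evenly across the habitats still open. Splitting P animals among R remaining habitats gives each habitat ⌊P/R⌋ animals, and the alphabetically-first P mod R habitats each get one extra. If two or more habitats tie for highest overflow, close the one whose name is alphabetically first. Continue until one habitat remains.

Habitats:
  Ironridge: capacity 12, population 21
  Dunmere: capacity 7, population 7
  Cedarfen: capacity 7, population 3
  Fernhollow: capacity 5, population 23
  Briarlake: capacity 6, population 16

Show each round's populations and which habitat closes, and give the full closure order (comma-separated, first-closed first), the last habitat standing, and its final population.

Round 1: Briarlake=16 Cedarfen=3 Dunmere=7 Fernhollow=23 Ironridge=21 → close Fernhollow (overflow 18)
  23÷4 = 5 each, +1 to first 3
Round 2: Briarlake=22 Cedarfen=9 Dunmere=13 Ironridge=26 → close Briarlake (overflow 16)
  22÷3 = 7 each, +1 to first 1
Round 3: Cedarfen=17 Dunmere=20 Ironridge=33 → close Ironridge (overflow 21)
  33÷2 = 16 each, +1 to first 1
Round 4: Cedarfen=34 Dunmere=36 → close Dunmere (overflow 29)
  36÷1 = 36 each, +1 to first 0

Closure order: Fernhollow, Briarlake, Ironridge, Dunmere
Last habitat: Cedarfen with 70 animals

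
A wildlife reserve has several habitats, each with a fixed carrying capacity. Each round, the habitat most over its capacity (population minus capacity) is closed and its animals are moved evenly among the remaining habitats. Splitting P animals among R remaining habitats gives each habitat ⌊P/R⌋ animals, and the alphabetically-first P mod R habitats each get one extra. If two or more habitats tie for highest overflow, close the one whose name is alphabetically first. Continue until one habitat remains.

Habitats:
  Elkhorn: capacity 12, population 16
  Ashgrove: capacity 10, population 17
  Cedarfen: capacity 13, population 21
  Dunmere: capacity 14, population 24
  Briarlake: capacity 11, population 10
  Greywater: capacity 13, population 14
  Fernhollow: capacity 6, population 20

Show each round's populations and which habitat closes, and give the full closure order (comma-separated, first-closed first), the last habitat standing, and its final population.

Closure order: Fernhollow, Dunmere, Ashgrove, Cedarfen, Elkhorn, Briarlake
Last habitat: Greywater with 122 animals

Round 1: Ashgrove=17 Briarlake=10 Cedarfen=21 Dunmere=24 Elkhorn=16 Fernhollow=20 Greywater=14 → close Fernhollow (overflow 14)
  20÷6 = 3 each, +1 to first 2
Round 2: Ashgrove=21 Briarlake=14 Cedarfen=24 Dunmere=27 Elkhorn=19 Greywater=17 → close Dunmere (overflow 13)
  27÷5 = 5 each, +1 to first 2
Round 3: Ashgrove=27 Briarlake=20 Cedarfen=29 Elkhorn=24 Greywater=22 → close Ashgrove (overflow 17)
  27÷4 = 6 each, +1 to first 3
Round 4: Briarlake=27 Cedarfen=36 Elkhorn=31 Greywater=28 → close Cedarfen (overflow 23)
  36÷3 = 12 each, +1 to first 0
Round 5: Briarlake=39 Elkhorn=43 Greywater=40 → close Elkhorn (overflow 31)
  43÷2 = 21 each, +1 to first 1
Round 6: Briarlake=61 Greywater=61 → close Briarlake (overflow 50)
  61÷1 = 61 each, +1 to first 0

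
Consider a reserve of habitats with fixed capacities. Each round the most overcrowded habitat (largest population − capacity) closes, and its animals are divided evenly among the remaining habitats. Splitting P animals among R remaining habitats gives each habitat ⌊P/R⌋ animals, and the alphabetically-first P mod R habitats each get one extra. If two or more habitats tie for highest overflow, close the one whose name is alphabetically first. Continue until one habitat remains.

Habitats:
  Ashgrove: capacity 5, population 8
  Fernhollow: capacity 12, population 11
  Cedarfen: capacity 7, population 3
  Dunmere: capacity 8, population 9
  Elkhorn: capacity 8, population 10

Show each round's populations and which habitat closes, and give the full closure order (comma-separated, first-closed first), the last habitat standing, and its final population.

Closure order: Ashgrove, Elkhorn, Dunmere, Fernhollow
Last habitat: Cedarfen with 41 animals

Round 1: Ashgrove=8 Cedarfen=3 Dunmere=9 Elkhorn=10 Fernhollow=11 → close Ashgrove (overflow 3)
  8÷4 = 2 each, +1 to first 0
Round 2: Cedarfen=5 Dunmere=11 Elkhorn=12 Fernhollow=13 → close Elkhorn (overflow 4)
  12÷3 = 4 each, +1 to first 0
Round 3: Cedarfen=9 Dunmere=15 Fernhollow=17 → close Dunmere (overflow 7)
  15÷2 = 7 each, +1 to first 1
Round 4: Cedarfen=17 Fernhollow=24 → close Fernhollow (overflow 12)
  24÷1 = 24 each, +1 to first 0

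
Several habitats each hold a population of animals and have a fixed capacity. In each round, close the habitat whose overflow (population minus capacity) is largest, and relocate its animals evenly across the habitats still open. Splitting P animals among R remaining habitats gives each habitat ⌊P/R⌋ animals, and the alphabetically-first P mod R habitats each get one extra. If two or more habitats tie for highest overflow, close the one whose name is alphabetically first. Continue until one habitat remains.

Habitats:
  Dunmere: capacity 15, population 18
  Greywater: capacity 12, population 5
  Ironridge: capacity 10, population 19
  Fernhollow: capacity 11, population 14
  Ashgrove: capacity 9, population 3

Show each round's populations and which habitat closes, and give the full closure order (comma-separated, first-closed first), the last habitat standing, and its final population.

Round 1: Ashgrove=3 Dunmere=18 Fernhollow=14 Greywater=5 Ironridge=19 → close Ironridge (overflow 9)
  19÷4 = 4 each, +1 to first 3
Round 2: Ashgrove=8 Dunmere=23 Fernhollow=19 Greywater=9 → close Dunmere (overflow 8)
  23÷3 = 7 each, +1 to first 2
Round 3: Ashgrove=16 Fernhollow=27 Greywater=16 → close Fernhollow (overflow 16)
  27÷2 = 13 each, +1 to first 1
Round 4: Ashgrove=30 Greywater=29 → close Ashgrove (overflow 21)
  30÷1 = 30 each, +1 to first 0

Closure order: Ironridge, Dunmere, Fernhollow, Ashgrove
Last habitat: Greywater with 59 animals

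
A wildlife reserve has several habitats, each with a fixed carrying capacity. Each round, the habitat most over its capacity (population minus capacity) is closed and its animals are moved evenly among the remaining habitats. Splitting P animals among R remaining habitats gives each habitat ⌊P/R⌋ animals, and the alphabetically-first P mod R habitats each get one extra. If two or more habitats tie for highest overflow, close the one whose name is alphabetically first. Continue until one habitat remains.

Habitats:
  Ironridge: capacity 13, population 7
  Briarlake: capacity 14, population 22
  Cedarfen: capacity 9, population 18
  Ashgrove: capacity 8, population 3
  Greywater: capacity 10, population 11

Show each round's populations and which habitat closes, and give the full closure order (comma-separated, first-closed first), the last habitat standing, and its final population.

Closure order: Cedarfen, Briarlake, Greywater, Ashgrove
Last habitat: Ironridge with 61 animals

Round 1: Ashgrove=3 Briarlake=22 Cedarfen=18 Greywater=11 Ironridge=7 → close Cedarfen (overflow 9)
  18÷4 = 4 each, +1 to first 2
Round 2: Ashgrove=8 Briarlake=27 Greywater=15 Ironridge=11 → close Briarlake (overflow 13)
  27÷3 = 9 each, +1 to first 0
Round 3: Ashgrove=17 Greywater=24 Ironridge=20 → close Greywater (overflow 14)
  24÷2 = 12 each, +1 to first 0
Round 4: Ashgrove=29 Ironridge=32 → close Ashgrove (overflow 21)
  29÷1 = 29 each, +1 to first 0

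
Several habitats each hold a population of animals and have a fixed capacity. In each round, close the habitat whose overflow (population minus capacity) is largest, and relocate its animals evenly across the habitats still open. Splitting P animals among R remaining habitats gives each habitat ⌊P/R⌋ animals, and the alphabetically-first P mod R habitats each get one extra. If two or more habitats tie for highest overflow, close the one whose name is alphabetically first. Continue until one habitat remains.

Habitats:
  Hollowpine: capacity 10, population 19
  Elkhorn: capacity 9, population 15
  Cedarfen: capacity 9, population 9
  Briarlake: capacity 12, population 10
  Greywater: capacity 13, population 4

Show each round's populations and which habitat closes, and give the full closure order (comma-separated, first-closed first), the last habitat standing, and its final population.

Round 1: Briarlake=10 Cedarfen=9 Elkhorn=15 Greywater=4 Hollowpine=19 → close Hollowpine (overflow 9)
  19÷4 = 4 each, +1 to first 3
Round 2: Briarlake=15 Cedarfen=14 Elkhorn=20 Greywater=8 → close Elkhorn (overflow 11)
  20÷3 = 6 each, +1 to first 2
Round 3: Briarlake=22 Cedarfen=21 Greywater=14 → close Cedarfen (overflow 12)
  21÷2 = 10 each, +1 to first 1
Round 4: Briarlake=33 Greywater=24 → close Briarlake (overflow 21)
  33÷1 = 33 each, +1 to first 0

Closure order: Hollowpine, Elkhorn, Cedarfen, Briarlake
Last habitat: Greywater with 57 animals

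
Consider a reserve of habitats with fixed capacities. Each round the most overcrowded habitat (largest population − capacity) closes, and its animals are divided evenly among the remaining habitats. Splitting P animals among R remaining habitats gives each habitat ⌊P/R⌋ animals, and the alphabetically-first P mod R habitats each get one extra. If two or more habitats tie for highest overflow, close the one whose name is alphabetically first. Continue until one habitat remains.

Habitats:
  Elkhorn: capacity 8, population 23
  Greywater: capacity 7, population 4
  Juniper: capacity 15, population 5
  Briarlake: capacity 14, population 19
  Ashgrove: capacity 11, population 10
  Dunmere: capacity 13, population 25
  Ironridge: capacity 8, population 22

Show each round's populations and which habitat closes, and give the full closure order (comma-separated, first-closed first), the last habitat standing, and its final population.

Round 1: Ashgrove=10 Briarlake=19 Dunmere=25 Elkhorn=23 Greywater=4 Ironridge=22 Juniper=5 → close Elkhorn (overflow 15)
  23÷6 = 3 each, +1 to first 5
Round 2: Ashgrove=14 Briarlake=23 Dunmere=29 Greywater=8 Ironridge=26 Juniper=8 → close Ironridge (overflow 18)
  26÷5 = 5 each, +1 to first 1
Round 3: Ashgrove=20 Briarlake=28 Dunmere=34 Greywater=13 Juniper=13 → close Dunmere (overflow 21)
  34÷4 = 8 each, +1 to first 2
Round 4: Ashgrove=29 Briarlake=37 Greywater=21 Juniper=21 → close Briarlake (overflow 23)
  37÷3 = 12 each, +1 to first 1
Round 5: Ashgrove=42 Greywater=33 Juniper=33 → close Ashgrove (overflow 31)
  42÷2 = 21 each, +1 to first 0
Round 6: Greywater=54 Juniper=54 → close Greywater (overflow 47)
  54÷1 = 54 each, +1 to first 0

Closure order: Elkhorn, Ironridge, Dunmere, Briarlake, Ashgrove, Greywater
Last habitat: Juniper with 108 animals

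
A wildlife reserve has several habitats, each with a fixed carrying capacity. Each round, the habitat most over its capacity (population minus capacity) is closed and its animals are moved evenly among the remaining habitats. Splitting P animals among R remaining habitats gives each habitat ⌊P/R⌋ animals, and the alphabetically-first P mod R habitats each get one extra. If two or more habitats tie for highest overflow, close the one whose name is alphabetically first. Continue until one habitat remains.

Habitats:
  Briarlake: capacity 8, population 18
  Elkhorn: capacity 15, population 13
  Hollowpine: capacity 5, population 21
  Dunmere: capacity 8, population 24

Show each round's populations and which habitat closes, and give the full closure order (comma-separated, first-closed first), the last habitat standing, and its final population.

Round 1: Briarlake=18 Dunmere=24 Elkhorn=13 Hollowpine=21 → close Dunmere (overflow 16)
  24÷3 = 8 each, +1 to first 0
Round 2: Briarlake=26 Elkhorn=21 Hollowpine=29 → close Hollowpine (overflow 24)
  29÷2 = 14 each, +1 to first 1
Round 3: Briarlake=41 Elkhorn=35 → close Briarlake (overflow 33)
  41÷1 = 41 each, +1 to first 0

Closure order: Dunmere, Hollowpine, Briarlake
Last habitat: Elkhorn with 76 animals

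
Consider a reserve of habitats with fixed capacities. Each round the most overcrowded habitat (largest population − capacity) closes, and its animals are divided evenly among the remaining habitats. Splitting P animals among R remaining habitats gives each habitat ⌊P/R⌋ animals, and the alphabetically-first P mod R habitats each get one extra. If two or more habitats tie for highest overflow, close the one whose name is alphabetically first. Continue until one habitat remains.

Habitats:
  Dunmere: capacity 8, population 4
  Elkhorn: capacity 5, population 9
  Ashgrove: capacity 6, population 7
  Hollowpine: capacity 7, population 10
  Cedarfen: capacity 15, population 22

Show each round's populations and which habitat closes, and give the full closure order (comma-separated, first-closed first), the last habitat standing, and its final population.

Round 1: Ashgrove=7 Cedarfen=22 Dunmere=4 Elkhorn=9 Hollowpine=10 → close Cedarfen (overflow 7)
  22÷4 = 5 each, +1 to first 2
Round 2: Ashgrove=13 Dunmere=10 Elkhorn=14 Hollowpine=15 → close Elkhorn (overflow 9)
  14÷3 = 4 each, +1 to first 2
Round 3: Ashgrove=18 Dunmere=15 Hollowpine=19 → close Ashgrove (overflow 12)
  18÷2 = 9 each, +1 to first 0
Round 4: Dunmere=24 Hollowpine=28 → close Hollowpine (overflow 21)
  28÷1 = 28 each, +1 to first 0

Closure order: Cedarfen, Elkhorn, Ashgrove, Hollowpine
Last habitat: Dunmere with 52 animals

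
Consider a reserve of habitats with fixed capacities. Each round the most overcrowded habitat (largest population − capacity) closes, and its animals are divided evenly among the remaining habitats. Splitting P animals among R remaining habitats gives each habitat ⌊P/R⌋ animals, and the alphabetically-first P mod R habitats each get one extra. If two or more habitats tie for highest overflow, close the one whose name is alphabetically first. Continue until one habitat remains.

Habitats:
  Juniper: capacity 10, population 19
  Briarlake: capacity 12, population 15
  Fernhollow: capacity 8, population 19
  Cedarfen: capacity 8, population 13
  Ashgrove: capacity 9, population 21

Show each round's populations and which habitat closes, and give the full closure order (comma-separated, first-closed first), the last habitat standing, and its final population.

Round 1: Ashgrove=21 Briarlake=15 Cedarfen=13 Fernhollow=19 Juniper=19 → close Ashgrove (overflow 12)
  21÷4 = 5 each, +1 to first 1
Round 2: Briarlake=21 Cedarfen=18 Fernhollow=24 Juniper=24 → close Fernhollow (overflow 16)
  24÷3 = 8 each, +1 to first 0
Round 3: Briarlake=29 Cedarfen=26 Juniper=32 → close Juniper (overflow 22)
  32÷2 = 16 each, +1 to first 0
Round 4: Briarlake=45 Cedarfen=42 → close Cedarfen (overflow 34)
  42÷1 = 42 each, +1 to first 0

Closure order: Ashgrove, Fernhollow, Juniper, Cedarfen
Last habitat: Briarlake with 87 animals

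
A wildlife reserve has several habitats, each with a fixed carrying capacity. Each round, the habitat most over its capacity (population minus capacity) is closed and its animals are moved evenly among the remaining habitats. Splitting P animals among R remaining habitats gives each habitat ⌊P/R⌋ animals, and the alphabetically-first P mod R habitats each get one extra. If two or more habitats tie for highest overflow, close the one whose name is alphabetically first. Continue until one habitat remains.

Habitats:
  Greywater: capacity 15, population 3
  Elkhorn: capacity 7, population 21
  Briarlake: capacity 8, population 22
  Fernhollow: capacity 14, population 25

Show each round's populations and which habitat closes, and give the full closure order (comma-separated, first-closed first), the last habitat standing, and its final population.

Closure order: Briarlake, Elkhorn, Fernhollow
Last habitat: Greywater with 71 animals

Round 1: Briarlake=22 Elkhorn=21 Fernhollow=25 Greywater=3 → close Briarlake (overflow 14)
  22÷3 = 7 each, +1 to first 1
Round 2: Elkhorn=29 Fernhollow=32 Greywater=10 → close Elkhorn (overflow 22)
  29÷2 = 14 each, +1 to first 1
Round 3: Fernhollow=47 Greywater=24 → close Fernhollow (overflow 33)
  47÷1 = 47 each, +1 to first 0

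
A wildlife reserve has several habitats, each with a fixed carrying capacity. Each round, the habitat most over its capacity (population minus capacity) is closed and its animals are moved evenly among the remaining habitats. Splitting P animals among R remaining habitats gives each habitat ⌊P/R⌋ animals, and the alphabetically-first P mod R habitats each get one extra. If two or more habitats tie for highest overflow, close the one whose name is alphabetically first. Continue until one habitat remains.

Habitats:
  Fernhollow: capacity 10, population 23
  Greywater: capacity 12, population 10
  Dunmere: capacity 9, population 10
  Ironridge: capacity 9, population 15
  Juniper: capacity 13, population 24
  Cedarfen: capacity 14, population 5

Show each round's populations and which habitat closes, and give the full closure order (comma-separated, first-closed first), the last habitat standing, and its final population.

Round 1: Cedarfen=5 Dunmere=10 Fernhollow=23 Greywater=10 Ironridge=15 Juniper=24 → close Fernhollow (overflow 13)
  23÷5 = 4 each, +1 to first 3
Round 2: Cedarfen=10 Dunmere=15 Greywater=15 Ironridge=19 Juniper=28 → close Juniper (overflow 15)
  28÷4 = 7 each, +1 to first 0
Round 3: Cedarfen=17 Dunmere=22 Greywater=22 Ironridge=26 → close Ironridge (overflow 17)
  26÷3 = 8 each, +1 to first 2
Round 4: Cedarfen=26 Dunmere=31 Greywater=30 → close Dunmere (overflow 22)
  31÷2 = 15 each, +1 to first 1
Round 5: Cedarfen=42 Greywater=45 → close Greywater (overflow 33)
  45÷1 = 45 each, +1 to first 0

Closure order: Fernhollow, Juniper, Ironridge, Dunmere, Greywater
Last habitat: Cedarfen with 87 animals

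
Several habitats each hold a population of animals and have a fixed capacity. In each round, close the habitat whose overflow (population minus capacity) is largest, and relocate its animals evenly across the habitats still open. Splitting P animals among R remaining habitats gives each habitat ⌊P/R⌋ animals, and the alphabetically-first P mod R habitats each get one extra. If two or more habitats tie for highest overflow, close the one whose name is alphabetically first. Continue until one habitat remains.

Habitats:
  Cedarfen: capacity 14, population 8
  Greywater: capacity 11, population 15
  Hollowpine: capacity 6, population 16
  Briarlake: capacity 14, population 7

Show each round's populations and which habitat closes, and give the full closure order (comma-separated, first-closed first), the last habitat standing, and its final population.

Round 1: Briarlake=7 Cedarfen=8 Greywater=15 Hollowpine=16 → close Hollowpine (overflow 10)
  16÷3 = 5 each, +1 to first 1
Round 2: Briarlake=13 Cedarfen=13 Greywater=20 → close Greywater (overflow 9)
  20÷2 = 10 each, +1 to first 0
Round 3: Briarlake=23 Cedarfen=23 → close Briarlake (overflow 9)
  23÷1 = 23 each, +1 to first 0

Closure order: Hollowpine, Greywater, Briarlake
Last habitat: Cedarfen with 46 animals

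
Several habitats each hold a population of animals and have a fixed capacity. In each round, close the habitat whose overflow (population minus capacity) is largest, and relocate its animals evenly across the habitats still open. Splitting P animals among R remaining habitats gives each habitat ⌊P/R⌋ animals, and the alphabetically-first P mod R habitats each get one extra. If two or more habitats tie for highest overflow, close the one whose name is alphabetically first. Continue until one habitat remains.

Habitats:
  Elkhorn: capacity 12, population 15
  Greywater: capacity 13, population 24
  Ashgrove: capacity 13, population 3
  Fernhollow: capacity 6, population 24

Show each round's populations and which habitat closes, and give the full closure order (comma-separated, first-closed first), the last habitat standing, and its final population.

Round 1: Ashgrove=3 Elkhorn=15 Fernhollow=24 Greywater=24 → close Fernhollow (overflow 18)
  24÷3 = 8 each, +1 to first 0
Round 2: Ashgrove=11 Elkhorn=23 Greywater=32 → close Greywater (overflow 19)
  32÷2 = 16 each, +1 to first 0
Round 3: Ashgrove=27 Elkhorn=39 → close Elkhorn (overflow 27)
  39÷1 = 39 each, +1 to first 0

Closure order: Fernhollow, Greywater, Elkhorn
Last habitat: Ashgrove with 66 animals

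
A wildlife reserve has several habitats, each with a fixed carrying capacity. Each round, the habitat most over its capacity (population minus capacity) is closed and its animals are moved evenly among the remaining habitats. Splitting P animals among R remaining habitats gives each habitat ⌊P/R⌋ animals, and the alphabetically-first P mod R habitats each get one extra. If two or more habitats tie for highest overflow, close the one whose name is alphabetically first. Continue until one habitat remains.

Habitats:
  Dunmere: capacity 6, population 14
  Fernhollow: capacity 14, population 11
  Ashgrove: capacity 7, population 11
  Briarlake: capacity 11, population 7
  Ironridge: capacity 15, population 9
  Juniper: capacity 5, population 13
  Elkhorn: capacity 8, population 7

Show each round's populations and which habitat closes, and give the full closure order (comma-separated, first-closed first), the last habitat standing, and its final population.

Round 1: Ashgrove=11 Briarlake=7 Dunmere=14 Elkhorn=7 Fernhollow=11 Ironridge=9 Juniper=13 → close Dunmere (overflow 8)
  14÷6 = 2 each, +1 to first 2
Round 2: Ashgrove=14 Briarlake=10 Elkhorn=9 Fernhollow=13 Ironridge=11 Juniper=15 → close Juniper (overflow 10)
  15÷5 = 3 each, +1 to first 0
Round 3: Ashgrove=17 Briarlake=13 Elkhorn=12 Fernhollow=16 Ironridge=14 → close Ashgrove (overflow 10)
  17÷4 = 4 each, +1 to first 1
Round 4: Briarlake=18 Elkhorn=16 Fernhollow=20 Ironridge=18 → close Elkhorn (overflow 8)
  16÷3 = 5 each, +1 to first 1
Round 5: Briarlake=24 Fernhollow=25 Ironridge=23 → close Briarlake (overflow 13)
  24÷2 = 12 each, +1 to first 0
Round 6: Fernhollow=37 Ironridge=35 → close Fernhollow (overflow 23)
  37÷1 = 37 each, +1 to first 0

Closure order: Dunmere, Juniper, Ashgrove, Elkhorn, Briarlake, Fernhollow
Last habitat: Ironridge with 72 animals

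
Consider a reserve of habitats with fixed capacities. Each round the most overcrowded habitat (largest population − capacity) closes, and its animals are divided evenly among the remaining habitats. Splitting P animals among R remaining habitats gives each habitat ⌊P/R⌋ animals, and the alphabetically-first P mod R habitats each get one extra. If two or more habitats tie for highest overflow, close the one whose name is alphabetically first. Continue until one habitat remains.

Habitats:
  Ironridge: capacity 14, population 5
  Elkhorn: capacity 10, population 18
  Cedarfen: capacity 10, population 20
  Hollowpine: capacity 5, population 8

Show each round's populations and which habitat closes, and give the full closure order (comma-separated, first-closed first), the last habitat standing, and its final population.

Closure order: Cedarfen, Elkhorn, Hollowpine
Last habitat: Ironridge with 51 animals

Round 1: Cedarfen=20 Elkhorn=18 Hollowpine=8 Ironridge=5 → close Cedarfen (overflow 10)
  20÷3 = 6 each, +1 to first 2
Round 2: Elkhorn=25 Hollowpine=15 Ironridge=11 → close Elkhorn (overflow 15)
  25÷2 = 12 each, +1 to first 1
Round 3: Hollowpine=28 Ironridge=23 → close Hollowpine (overflow 23)
  28÷1 = 28 each, +1 to first 0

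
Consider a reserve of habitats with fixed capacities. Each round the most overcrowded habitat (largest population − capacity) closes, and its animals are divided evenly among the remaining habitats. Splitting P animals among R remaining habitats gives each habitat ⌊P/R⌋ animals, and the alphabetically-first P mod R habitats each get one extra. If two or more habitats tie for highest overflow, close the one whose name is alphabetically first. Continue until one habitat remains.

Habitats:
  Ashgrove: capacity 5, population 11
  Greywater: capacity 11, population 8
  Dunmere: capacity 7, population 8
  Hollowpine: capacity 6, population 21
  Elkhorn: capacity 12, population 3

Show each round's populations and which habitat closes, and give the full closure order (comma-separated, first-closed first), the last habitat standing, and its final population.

Closure order: Hollowpine, Ashgrove, Dunmere, Greywater
Last habitat: Elkhorn with 51 animals

Round 1: Ashgrove=11 Dunmere=8 Elkhorn=3 Greywater=8 Hollowpine=21 → close Hollowpine (overflow 15)
  21÷4 = 5 each, +1 to first 1
Round 2: Ashgrove=17 Dunmere=13 Elkhorn=8 Greywater=13 → close Ashgrove (overflow 12)
  17÷3 = 5 each, +1 to first 2
Round 3: Dunmere=19 Elkhorn=14 Greywater=18 → close Dunmere (overflow 12)
  19÷2 = 9 each, +1 to first 1
Round 4: Elkhorn=24 Greywater=27 → close Greywater (overflow 16)
  27÷1 = 27 each, +1 to first 0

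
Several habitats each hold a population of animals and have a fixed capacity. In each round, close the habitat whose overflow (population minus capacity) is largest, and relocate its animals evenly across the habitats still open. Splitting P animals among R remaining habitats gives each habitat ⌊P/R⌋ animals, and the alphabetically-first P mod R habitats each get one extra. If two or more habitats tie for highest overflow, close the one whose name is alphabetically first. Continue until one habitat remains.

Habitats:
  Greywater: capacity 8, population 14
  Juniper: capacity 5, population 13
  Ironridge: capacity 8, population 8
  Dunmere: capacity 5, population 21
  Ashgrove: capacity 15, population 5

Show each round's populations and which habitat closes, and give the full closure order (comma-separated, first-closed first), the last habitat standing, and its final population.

Round 1: Ashgrove=5 Dunmere=21 Greywater=14 Ironridge=8 Juniper=13 → close Dunmere (overflow 16)
  21÷4 = 5 each, +1 to first 1
Round 2: Ashgrove=11 Greywater=19 Ironridge=13 Juniper=18 → close Juniper (overflow 13)
  18÷3 = 6 each, +1 to first 0
Round 3: Ashgrove=17 Greywater=25 Ironridge=19 → close Greywater (overflow 17)
  25÷2 = 12 each, +1 to first 1
Round 4: Ashgrove=30 Ironridge=31 → close Ironridge (overflow 23)
  31÷1 = 31 each, +1 to first 0

Closure order: Dunmere, Juniper, Greywater, Ironridge
Last habitat: Ashgrove with 61 animals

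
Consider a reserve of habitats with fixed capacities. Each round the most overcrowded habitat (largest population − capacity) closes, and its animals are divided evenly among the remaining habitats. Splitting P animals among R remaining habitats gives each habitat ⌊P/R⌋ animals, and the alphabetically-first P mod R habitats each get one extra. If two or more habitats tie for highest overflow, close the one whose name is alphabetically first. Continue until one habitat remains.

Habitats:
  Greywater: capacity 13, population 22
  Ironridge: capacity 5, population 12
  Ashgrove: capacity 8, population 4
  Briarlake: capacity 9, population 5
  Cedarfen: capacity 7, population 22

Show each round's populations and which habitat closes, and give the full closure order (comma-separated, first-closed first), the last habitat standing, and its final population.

Round 1: Ashgrove=4 Briarlake=5 Cedarfen=22 Greywater=22 Ironridge=12 → close Cedarfen (overflow 15)
  22÷4 = 5 each, +1 to first 2
Round 2: Ashgrove=10 Briarlake=11 Greywater=27 Ironridge=17 → close Greywater (overflow 14)
  27÷3 = 9 each, +1 to first 0
Round 3: Ashgrove=19 Briarlake=20 Ironridge=26 → close Ironridge (overflow 21)
  26÷2 = 13 each, +1 to first 0
Round 4: Ashgrove=32 Briarlake=33 → close Ashgrove (overflow 24)
  32÷1 = 32 each, +1 to first 0

Closure order: Cedarfen, Greywater, Ironridge, Ashgrove
Last habitat: Briarlake with 65 animals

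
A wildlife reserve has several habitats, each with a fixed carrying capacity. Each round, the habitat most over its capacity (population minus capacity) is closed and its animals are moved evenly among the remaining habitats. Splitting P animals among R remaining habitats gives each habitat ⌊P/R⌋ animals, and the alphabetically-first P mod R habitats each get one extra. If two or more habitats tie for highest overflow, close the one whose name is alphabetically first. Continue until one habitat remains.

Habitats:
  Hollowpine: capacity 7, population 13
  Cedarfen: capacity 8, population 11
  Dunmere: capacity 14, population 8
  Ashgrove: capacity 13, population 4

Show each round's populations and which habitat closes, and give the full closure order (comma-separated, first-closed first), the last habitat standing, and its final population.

Closure order: Hollowpine, Cedarfen, Dunmere
Last habitat: Ashgrove with 36 animals

Round 1: Ashgrove=4 Cedarfen=11 Dunmere=8 Hollowpine=13 → close Hollowpine (overflow 6)
  13÷3 = 4 each, +1 to first 1
Round 2: Ashgrove=9 Cedarfen=15 Dunmere=12 → close Cedarfen (overflow 7)
  15÷2 = 7 each, +1 to first 1
Round 3: Ashgrove=17 Dunmere=19 → close Dunmere (overflow 5)
  19÷1 = 19 each, +1 to first 0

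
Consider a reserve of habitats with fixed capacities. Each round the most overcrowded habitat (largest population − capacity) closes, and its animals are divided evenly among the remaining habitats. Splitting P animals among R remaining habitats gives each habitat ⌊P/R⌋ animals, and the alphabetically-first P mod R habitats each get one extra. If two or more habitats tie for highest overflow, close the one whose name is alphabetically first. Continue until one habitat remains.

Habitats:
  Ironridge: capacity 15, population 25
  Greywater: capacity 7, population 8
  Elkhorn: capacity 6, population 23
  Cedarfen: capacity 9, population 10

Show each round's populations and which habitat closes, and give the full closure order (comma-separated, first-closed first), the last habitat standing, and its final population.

Round 1: Cedarfen=10 Elkhorn=23 Greywater=8 Ironridge=25 → close Elkhorn (overflow 17)
  23÷3 = 7 each, +1 to first 2
Round 2: Cedarfen=18 Greywater=16 Ironridge=32 → close Ironridge (overflow 17)
  32÷2 = 16 each, +1 to first 0
Round 3: Cedarfen=34 Greywater=32 → close Cedarfen (overflow 25)
  34÷1 = 34 each, +1 to first 0

Closure order: Elkhorn, Ironridge, Cedarfen
Last habitat: Greywater with 66 animals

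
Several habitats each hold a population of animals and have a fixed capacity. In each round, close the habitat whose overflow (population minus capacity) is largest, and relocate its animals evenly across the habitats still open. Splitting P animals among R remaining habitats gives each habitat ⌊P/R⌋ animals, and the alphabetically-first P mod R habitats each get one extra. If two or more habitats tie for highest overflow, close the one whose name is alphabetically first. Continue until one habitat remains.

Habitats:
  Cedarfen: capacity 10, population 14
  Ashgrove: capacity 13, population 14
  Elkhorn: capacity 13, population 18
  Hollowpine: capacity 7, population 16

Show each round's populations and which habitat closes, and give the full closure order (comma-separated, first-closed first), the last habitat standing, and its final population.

Round 1: Ashgrove=14 Cedarfen=14 Elkhorn=18 Hollowpine=16 → close Hollowpine (overflow 9)
  16÷3 = 5 each, +1 to first 1
Round 2: Ashgrove=20 Cedarfen=19 Elkhorn=23 → close Elkhorn (overflow 10)
  23÷2 = 11 each, +1 to first 1
Round 3: Ashgrove=32 Cedarfen=30 → close Cedarfen (overflow 20)
  30÷1 = 30 each, +1 to first 0

Closure order: Hollowpine, Elkhorn, Cedarfen
Last habitat: Ashgrove with 62 animals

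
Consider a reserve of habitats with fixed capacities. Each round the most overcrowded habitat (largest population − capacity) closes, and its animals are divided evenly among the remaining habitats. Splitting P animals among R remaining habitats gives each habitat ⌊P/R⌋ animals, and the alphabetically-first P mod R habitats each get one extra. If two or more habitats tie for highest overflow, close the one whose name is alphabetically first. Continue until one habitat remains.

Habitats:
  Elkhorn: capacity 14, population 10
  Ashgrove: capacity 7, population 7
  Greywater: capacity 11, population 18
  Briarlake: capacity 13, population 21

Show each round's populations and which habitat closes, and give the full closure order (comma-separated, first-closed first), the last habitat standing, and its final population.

Closure order: Briarlake, Greywater, Ashgrove
Last habitat: Elkhorn with 56 animals

Round 1: Ashgrove=7 Briarlake=21 Elkhorn=10 Greywater=18 → close Briarlake (overflow 8)
  21÷3 = 7 each, +1 to first 0
Round 2: Ashgrove=14 Elkhorn=17 Greywater=25 → close Greywater (overflow 14)
  25÷2 = 12 each, +1 to first 1
Round 3: Ashgrove=27 Elkhorn=29 → close Ashgrove (overflow 20)
  27÷1 = 27 each, +1 to first 0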